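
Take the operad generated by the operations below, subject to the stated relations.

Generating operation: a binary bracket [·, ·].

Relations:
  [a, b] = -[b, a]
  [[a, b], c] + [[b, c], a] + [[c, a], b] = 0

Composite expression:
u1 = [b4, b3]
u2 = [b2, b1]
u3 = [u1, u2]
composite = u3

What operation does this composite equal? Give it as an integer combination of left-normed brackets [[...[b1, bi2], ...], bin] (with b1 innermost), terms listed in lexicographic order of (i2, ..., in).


-[[[b1, b2], b3], b4] + [[[b1, b2], b4], b3]

Skip Jacobi rewriting: expand, keep b1-initial words, read off terms.
Composite bracket: [[b4, b3], [b2, b1]]
The bracket unfolds into 8 signed words via [a, b] = ab - ba (2^3 = 8).
Coefficients come from the b1-initial words:
  b1b2b3b4 (sign -1) contributes -[[[b1, b2], b3], b4]
  b1b2b4b3 (sign +1) contributes +[[[b1, b2], b4], b3]


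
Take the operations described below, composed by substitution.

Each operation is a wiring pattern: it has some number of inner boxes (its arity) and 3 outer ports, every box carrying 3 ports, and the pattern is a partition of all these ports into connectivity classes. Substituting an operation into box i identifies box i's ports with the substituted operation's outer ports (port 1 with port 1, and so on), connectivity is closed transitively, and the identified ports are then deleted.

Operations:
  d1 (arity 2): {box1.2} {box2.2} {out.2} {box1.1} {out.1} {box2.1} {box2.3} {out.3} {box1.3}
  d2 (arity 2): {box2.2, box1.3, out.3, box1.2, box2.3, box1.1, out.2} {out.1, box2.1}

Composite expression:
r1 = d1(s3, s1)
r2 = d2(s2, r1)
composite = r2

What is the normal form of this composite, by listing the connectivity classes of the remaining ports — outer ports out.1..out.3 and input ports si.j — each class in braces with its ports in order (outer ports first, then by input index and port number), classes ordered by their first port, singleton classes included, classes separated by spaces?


{out.1} {out.2, out.3, s2.1, s2.2, s2.3} {s1.1} {s1.2} {s1.3} {s3.1} {s3.2} {s3.3}

After gluing at d2, chains via deleted ports link the s-ports.
the subtree at d1 composes to {out.1} {out.2} {out.3} {s1.1} {s1.2} {s1.3} {s3.1} {s3.2} {s3.3} on (s3, s1); out.j = own outer ports
the subtree at d2 composes to {out.1} {out.2, out.3, s2.1, s2.2, s2.3} {s1.1} {s1.2} {s1.3} {s3.1} {s3.2} {s3.3} on (s2, s3, s1); out.j = own outer ports


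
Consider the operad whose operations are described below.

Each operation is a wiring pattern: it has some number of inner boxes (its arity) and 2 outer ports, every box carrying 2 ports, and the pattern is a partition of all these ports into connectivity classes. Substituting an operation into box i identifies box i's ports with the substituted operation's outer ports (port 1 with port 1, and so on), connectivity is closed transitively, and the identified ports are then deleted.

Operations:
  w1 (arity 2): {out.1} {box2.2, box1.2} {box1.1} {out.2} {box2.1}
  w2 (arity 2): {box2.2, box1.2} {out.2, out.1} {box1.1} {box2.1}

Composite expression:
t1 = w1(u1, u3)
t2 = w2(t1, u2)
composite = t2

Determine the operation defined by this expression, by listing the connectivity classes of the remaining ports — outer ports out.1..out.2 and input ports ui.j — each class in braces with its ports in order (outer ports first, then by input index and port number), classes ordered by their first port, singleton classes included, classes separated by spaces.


{out.1, out.2} {u1.1} {u1.2, u3.2} {u2.1} {u2.2} {u3.1}

Treat the ports identified at w2 as solder joints: merge, then drop.
through w1, on inputs (u1, u3): {out.1} {out.2} {u1.1} {u1.2, u3.2} {u3.1} (out.j = stage outer ports)
through w2, on inputs (u1, u3, u2): {out.1, out.2} {u1.1} {u1.2, u3.2} {u2.1} {u2.2} {u3.1} (out.j = stage outer ports)


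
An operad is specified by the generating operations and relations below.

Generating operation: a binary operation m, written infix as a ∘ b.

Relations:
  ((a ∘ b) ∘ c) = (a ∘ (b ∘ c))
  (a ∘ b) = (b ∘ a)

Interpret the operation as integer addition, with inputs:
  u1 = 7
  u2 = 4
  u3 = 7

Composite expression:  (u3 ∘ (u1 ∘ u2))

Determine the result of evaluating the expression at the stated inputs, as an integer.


18

(u1 ∘ u2) = 11
(u3 ∘ (u1 ∘ u2)) = 18


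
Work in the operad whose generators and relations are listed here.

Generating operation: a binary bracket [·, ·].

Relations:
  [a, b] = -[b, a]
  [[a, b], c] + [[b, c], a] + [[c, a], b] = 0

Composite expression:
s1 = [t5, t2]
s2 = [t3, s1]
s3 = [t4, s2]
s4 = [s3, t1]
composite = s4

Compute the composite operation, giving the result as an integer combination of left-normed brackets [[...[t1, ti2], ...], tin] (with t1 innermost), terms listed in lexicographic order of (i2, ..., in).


[[[[t1, t2], t5], t3], t4] - [[[[t1, t3], t2], t5], t4] + [[[[t1, t3], t5], t2], t4] - [[[[t1, t4], t2], t5], t3] + [[[[t1, t4], t3], t2], t5] - [[[[t1, t4], t3], t5], t2] + [[[[t1, t4], t5], t2], t3] - [[[[t1, t5], t2], t3], t4]

Left-normed coefficients sit on the t1-initial expansion words.
Composite bracket: [[t4, [t3, [t5, t2]]], t1]
Full expansion: 16 signed words from ab - ba (2^4 = 16).
Only words starting with t1 matter:
  t1t2t5t3t4 appears with sign +1, giving the term +[[[[t1, t2], t5], t3], t4]
  t1t3t2t5t4 appears with sign -1, giving the term -[[[[t1, t3], t2], t5], t4]
  t1t3t5t2t4 appears with sign +1, giving the term +[[[[t1, t3], t5], t2], t4]
  t1t4t2t5t3 appears with sign -1, giving the term -[[[[t1, t4], t2], t5], t3]
  t1t4t3t2t5 appears with sign +1, giving the term +[[[[t1, t4], t3], t2], t5]
  t1t4t3t5t2 appears with sign -1, giving the term -[[[[t1, t4], t3], t5], t2]
  t1t4t5t2t3 appears with sign +1, giving the term +[[[[t1, t4], t5], t2], t3]
  t1t5t2t3t4 appears with sign -1, giving the term -[[[[t1, t5], t2], t3], t4]


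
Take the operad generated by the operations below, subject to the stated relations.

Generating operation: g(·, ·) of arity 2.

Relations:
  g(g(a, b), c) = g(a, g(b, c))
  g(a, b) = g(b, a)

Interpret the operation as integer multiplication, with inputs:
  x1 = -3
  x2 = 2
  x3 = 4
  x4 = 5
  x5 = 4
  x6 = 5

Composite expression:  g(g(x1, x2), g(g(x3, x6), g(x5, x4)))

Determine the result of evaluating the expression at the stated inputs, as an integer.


g(x1, x2) = -6
g(x3, x6) = 20
g(x5, x4) = 20
g(g(x3, x6), g(x5, x4)) = 400
g(g(x1, x2), g(g(x3, x6), g(x5, x4))) = -2400

-2400


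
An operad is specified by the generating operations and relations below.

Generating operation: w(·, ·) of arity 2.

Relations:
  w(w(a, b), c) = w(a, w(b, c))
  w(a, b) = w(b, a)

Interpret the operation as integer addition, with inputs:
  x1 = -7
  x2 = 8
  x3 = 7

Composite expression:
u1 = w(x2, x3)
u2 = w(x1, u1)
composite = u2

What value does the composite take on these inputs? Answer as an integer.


8

w(x2, x3) = 15
w(x1, w(x2, x3)) = 8


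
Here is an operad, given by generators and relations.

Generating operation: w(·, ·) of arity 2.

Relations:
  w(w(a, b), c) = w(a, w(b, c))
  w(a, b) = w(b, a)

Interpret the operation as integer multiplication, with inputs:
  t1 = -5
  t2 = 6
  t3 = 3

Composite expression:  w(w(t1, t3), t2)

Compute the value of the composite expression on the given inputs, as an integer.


-90

w(t1, t3) = -15
w(w(t1, t3), t2) = -90


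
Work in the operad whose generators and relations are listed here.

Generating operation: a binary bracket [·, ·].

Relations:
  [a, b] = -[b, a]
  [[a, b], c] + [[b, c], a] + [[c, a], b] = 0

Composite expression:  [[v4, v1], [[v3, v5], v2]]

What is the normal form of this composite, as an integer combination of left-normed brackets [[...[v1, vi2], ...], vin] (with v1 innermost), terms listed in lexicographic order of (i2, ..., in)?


Skip Jacobi rewriting: expand, keep v1-initial words, read off terms.
Composite bracket: [[v4, v1], [[v3, v5], v2]]
Full expansion: 16 signed words from ab - ba (2^4 = 16).
Keep just the words that open with v1:
  sign of v1v4v2v3v5 is +1, so it contributes +[[[[v1, v4], v2], v3], v5]
  sign of v1v4v2v5v3 is -1, so it contributes -[[[[v1, v4], v2], v5], v3]
  sign of v1v4v3v5v2 is -1, so it contributes -[[[[v1, v4], v3], v5], v2]
  sign of v1v4v5v3v2 is +1, so it contributes +[[[[v1, v4], v5], v3], v2]

[[[[v1, v4], v2], v3], v5] - [[[[v1, v4], v2], v5], v3] - [[[[v1, v4], v3], v5], v2] + [[[[v1, v4], v5], v3], v2]


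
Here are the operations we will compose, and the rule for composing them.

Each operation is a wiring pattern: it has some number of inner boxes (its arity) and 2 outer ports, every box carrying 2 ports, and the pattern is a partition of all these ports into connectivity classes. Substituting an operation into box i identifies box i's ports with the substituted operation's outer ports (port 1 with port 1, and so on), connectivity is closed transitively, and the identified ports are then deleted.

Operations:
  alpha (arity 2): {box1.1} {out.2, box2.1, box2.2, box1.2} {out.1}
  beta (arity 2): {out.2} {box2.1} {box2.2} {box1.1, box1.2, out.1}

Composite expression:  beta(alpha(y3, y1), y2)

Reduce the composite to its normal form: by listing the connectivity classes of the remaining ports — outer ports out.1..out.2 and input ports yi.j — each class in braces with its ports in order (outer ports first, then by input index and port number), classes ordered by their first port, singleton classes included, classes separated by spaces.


{out.1, y1.1, y1.2, y3.2} {out.2} {y2.1} {y2.2} {y3.1}

After gluing at beta, chains via deleted ports link the y-ports.
after alpha, the pattern on (y3, y1) reads {out.1} {out.2, y1.1, y1.2, y3.2} {y3.1} (out.j = its outer ports)
after beta, the pattern on (y3, y1, y2) reads {out.1, y1.1, y1.2, y3.2} {out.2} {y2.1} {y2.2} {y3.1} (out.j = its outer ports)


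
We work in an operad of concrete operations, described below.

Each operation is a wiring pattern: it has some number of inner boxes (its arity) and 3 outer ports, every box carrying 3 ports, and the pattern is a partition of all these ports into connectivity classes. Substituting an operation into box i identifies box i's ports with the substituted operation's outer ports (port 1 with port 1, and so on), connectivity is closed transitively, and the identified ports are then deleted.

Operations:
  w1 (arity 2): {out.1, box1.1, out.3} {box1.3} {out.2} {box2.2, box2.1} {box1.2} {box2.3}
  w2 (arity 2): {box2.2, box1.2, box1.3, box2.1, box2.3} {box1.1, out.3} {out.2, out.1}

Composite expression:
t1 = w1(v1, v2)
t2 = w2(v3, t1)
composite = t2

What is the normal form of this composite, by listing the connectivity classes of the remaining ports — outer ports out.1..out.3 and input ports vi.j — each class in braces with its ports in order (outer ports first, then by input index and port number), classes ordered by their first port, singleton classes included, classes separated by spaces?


{out.1, out.2} {out.3, v3.1} {v1.1, v3.2, v3.3} {v1.2} {v1.3} {v2.1, v2.2} {v2.3}

Reachability decides: close wires over w2-identified ports.
through w1, on inputs (v1, v2): {out.1, out.3, v1.1} {out.2} {v1.2} {v1.3} {v2.1, v2.2} {v2.3} (out.j = stage outer ports)
through w2, on inputs (v3, v1, v2): {out.1, out.2} {out.3, v3.1} {v1.1, v3.2, v3.3} {v1.2} {v1.3} {v2.1, v2.2} {v2.3} (out.j = stage outer ports)


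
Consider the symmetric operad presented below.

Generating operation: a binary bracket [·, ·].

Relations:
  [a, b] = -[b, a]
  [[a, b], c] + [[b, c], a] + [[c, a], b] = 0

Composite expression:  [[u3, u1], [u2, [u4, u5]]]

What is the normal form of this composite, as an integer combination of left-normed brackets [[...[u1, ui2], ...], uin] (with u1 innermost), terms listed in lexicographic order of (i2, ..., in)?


-[[[[u1, u3], u2], u4], u5] + [[[[u1, u3], u2], u5], u4] + [[[[u1, u3], u4], u5], u2] - [[[[u1, u3], u5], u4], u2]


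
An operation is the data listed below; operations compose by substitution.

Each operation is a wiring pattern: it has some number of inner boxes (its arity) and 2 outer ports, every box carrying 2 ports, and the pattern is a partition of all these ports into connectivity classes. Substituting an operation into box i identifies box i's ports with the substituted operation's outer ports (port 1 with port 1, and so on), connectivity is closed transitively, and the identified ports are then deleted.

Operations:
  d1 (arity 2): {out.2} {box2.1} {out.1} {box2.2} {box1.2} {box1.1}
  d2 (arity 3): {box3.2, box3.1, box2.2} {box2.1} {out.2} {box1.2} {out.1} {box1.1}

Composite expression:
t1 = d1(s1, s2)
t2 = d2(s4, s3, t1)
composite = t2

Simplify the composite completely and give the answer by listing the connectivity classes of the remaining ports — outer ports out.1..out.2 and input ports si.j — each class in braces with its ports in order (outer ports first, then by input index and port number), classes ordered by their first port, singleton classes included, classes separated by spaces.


{out.1} {out.2} {s1.1} {s1.2} {s2.1} {s2.2} {s3.1} {s3.2} {s4.1} {s4.2}

Treat the ports identified at d2 as solder joints: merge, then drop.
d1 over (s1, s2) gives {out.1} {out.2} {s1.1} {s1.2} {s2.1} {s2.2}, out.j being that stage's outer ports
d2 over (s4, s3, s1, s2) gives {out.1} {out.2} {s1.1} {s1.2} {s2.1} {s2.2} {s3.1} {s3.2} {s4.1} {s4.2}, out.j being that stage's outer ports


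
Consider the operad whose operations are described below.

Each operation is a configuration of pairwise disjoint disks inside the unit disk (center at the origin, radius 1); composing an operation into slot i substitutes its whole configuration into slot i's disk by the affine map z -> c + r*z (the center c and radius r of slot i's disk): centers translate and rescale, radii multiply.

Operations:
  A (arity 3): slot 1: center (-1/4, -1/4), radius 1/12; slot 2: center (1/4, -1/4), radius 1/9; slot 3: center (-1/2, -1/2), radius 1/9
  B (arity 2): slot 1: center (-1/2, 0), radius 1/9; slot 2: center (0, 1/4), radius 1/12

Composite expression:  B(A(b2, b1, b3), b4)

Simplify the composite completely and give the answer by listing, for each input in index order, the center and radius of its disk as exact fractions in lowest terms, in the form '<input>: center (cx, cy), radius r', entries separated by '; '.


b1: center (-17/36, -1/36), radius 1/81; b2: center (-19/36, -1/36), radius 1/108; b3: center (-5/9, -1/18), radius 1/81; b4: center (0, 1/4), radius 1/12

Below B, radii multiply path by path; the b-disk centers shift.
b2: after 2 affine steps, its disk has center (-19/36, -1/36), radius 1/108
b1: after 2 affine steps, its disk has center (-17/36, -1/36), radius 1/81
b3: after 2 affine steps, its disk has center (-5/9, -1/18), radius 1/81
b4: after 1 affine step, its disk has center (0, 1/4), radius 1/12


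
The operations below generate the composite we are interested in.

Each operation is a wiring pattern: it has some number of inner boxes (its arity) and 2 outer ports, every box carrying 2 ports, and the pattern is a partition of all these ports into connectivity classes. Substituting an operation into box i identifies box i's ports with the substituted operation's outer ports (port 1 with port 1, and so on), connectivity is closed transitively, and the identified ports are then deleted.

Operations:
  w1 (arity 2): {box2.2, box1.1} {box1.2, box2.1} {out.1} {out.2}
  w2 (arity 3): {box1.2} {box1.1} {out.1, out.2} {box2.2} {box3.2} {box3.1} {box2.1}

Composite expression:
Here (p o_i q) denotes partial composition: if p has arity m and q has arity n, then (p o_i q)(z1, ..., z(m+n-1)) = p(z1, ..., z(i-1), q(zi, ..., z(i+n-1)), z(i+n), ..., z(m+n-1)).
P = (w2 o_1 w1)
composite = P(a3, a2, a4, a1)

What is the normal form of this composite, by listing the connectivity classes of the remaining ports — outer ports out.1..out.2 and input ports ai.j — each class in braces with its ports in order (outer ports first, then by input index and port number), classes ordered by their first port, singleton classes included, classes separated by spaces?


{out.1, out.2} {a1.1} {a1.2} {a2.1, a3.2} {a2.2, a3.1} {a4.1} {a4.2}

Substituting into w2 glues patterns; closure does the rest.
the subtree at w1 composes to {out.1} {out.2} {a2.1, a3.2} {a2.2, a3.1} on (a3, a2); out.j = own outer ports
the subtree at w2 composes to {out.1, out.2} {a1.1} {a1.2} {a2.1, a3.2} {a2.2, a3.1} {a4.1} {a4.2} on (a3, a2, a4, a1); out.j = own outer ports


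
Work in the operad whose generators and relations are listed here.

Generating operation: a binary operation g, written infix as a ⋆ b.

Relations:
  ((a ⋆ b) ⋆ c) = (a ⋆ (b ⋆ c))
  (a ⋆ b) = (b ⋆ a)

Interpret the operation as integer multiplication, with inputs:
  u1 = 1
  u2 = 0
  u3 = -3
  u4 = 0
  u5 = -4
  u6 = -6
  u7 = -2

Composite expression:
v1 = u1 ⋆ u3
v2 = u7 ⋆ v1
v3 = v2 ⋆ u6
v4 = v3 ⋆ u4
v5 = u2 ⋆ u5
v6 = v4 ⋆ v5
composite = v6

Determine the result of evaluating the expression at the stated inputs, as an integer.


0

(u1 ⋆ u3) = -3
(u7 ⋆ (u1 ⋆ u3)) = 6
((u7 ⋆ (u1 ⋆ u3)) ⋆ u6) = -36
(((u7 ⋆ (u1 ⋆ u3)) ⋆ u6) ⋆ u4) = 0
(u2 ⋆ u5) = 0
((((u7 ⋆ (u1 ⋆ u3)) ⋆ u6) ⋆ u4) ⋆ (u2 ⋆ u5)) = 0


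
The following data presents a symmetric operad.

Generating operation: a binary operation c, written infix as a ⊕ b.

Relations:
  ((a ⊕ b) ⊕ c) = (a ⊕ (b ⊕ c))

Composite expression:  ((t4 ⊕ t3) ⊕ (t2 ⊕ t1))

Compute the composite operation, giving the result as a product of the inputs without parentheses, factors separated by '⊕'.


t4 ⊕ t3 ⊕ t2 ⊕ t1


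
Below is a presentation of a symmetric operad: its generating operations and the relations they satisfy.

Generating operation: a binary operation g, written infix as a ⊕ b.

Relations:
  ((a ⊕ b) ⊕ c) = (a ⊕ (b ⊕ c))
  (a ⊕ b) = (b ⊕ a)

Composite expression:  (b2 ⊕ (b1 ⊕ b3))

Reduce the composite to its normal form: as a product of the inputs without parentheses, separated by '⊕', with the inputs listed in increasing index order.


b1 ⊕ b2 ⊕ b3

Reordering under g is free, so list the b-inputs canonically.
(b1 ⊕ b3) unparenthesizes to b1 ⊕ b3
(b2 ⊕ (b1 ⊕ b3)) unparenthesizes to b2 ⊕ b1 ⊕ b3
the factors in increasing index order: b1 ⊕ b2 ⊕ b3


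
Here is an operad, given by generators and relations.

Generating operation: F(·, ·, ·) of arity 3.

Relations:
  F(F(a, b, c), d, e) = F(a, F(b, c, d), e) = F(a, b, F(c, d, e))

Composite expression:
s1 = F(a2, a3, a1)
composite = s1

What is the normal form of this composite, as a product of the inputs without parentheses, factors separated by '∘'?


a2 ∘ a3 ∘ a1

Associativity of F dissolves the nesting; only the a-input order survives.
F(a2, a3, a1) linearizes to a2 ∘ a3 ∘ a1


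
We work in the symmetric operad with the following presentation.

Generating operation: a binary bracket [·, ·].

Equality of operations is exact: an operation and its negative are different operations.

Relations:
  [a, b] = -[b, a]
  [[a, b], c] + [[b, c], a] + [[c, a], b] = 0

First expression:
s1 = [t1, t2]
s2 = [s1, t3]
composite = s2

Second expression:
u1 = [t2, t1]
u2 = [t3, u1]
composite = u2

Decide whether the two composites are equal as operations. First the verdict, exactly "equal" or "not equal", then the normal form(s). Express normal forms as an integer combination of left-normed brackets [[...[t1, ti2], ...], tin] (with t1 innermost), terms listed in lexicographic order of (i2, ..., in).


equal: each reduces to [[t1, t2], t3]


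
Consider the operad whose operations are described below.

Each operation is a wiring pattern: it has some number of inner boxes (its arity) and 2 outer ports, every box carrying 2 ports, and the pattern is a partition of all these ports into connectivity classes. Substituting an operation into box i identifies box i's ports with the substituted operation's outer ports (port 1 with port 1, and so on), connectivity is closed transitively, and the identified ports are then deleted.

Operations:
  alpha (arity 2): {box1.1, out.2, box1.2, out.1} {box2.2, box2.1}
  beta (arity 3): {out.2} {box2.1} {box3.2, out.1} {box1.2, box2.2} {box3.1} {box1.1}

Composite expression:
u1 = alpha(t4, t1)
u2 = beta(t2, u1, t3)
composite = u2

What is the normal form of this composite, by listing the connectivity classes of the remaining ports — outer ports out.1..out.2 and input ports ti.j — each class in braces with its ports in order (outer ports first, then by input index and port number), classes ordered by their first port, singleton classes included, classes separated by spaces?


Treat the ports identified at beta as solder joints: merge, then drop.
after alpha, the pattern on (t4, t1) reads {out.1, out.2, t4.1, t4.2} {t1.1, t1.2} (out.j = its outer ports)
after beta, the pattern on (t2, t4, t1, t3) reads {out.1, t3.2} {out.2} {t1.1, t1.2} {t2.1} {t2.2, t4.1, t4.2} {t3.1} (out.j = its outer ports)

{out.1, t3.2} {out.2} {t1.1, t1.2} {t2.1} {t2.2, t4.1, t4.2} {t3.1}


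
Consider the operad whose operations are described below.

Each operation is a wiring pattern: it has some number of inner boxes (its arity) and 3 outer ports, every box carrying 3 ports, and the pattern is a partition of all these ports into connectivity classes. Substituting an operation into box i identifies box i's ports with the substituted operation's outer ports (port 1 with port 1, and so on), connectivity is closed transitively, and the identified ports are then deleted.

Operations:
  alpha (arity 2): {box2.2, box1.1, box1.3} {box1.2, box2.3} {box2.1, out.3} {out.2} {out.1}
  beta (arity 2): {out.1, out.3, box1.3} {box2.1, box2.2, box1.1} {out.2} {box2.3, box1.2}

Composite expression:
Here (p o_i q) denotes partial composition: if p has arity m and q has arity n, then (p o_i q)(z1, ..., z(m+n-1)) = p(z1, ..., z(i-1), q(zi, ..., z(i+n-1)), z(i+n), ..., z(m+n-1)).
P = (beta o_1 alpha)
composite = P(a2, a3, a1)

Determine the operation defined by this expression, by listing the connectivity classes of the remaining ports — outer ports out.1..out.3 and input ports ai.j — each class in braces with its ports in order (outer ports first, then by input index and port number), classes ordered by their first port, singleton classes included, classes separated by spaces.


{out.1, out.3, a3.1} {out.2} {a1.1, a1.2} {a1.3} {a2.1, a2.3, a3.2} {a2.2, a3.3}

Connectivity passes through glued beta-boundaries; trace each wire chain.
alpha over (a2, a3) gives {out.1} {out.2} {out.3, a3.1} {a2.1, a2.3, a3.2} {a2.2, a3.3}, out.j being that stage's outer ports
beta over (a2, a3, a1) gives {out.1, out.3, a3.1} {out.2} {a1.1, a1.2} {a1.3} {a2.1, a2.3, a3.2} {a2.2, a3.3}, out.j being that stage's outer ports


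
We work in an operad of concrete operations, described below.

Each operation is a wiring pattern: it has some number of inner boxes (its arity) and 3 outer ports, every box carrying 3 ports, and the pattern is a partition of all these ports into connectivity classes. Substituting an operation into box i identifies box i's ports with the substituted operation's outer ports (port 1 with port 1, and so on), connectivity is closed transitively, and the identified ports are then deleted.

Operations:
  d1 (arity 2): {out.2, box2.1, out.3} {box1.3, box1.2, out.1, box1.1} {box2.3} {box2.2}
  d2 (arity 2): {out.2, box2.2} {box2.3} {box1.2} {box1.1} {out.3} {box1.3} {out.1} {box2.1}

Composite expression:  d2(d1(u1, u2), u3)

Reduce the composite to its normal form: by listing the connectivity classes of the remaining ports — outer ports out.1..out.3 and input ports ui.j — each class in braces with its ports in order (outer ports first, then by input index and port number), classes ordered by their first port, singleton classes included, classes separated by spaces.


{out.1} {out.2, u3.2} {out.3} {u1.1, u1.2, u1.3} {u2.1} {u2.2} {u2.3} {u3.1} {u3.3}

Connectivity passes through glued d2-boundaries; trace each wire chain.
after d1, the pattern on (u1, u2) reads {out.1, u1.1, u1.2, u1.3} {out.2, out.3, u2.1} {u2.2} {u2.3} (out.j = its outer ports)
after d2, the pattern on (u1, u2, u3) reads {out.1} {out.2, u3.2} {out.3} {u1.1, u1.2, u1.3} {u2.1} {u2.2} {u2.3} {u3.1} {u3.3} (out.j = its outer ports)


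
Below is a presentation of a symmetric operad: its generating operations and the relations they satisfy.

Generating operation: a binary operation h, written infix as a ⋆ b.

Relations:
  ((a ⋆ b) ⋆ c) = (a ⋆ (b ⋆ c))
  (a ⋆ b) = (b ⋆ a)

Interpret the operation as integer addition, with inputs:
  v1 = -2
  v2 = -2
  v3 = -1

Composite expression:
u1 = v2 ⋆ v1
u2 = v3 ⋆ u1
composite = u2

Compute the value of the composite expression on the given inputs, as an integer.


-5

(v2 ⋆ v1) = -4
(v3 ⋆ (v2 ⋆ v1)) = -5


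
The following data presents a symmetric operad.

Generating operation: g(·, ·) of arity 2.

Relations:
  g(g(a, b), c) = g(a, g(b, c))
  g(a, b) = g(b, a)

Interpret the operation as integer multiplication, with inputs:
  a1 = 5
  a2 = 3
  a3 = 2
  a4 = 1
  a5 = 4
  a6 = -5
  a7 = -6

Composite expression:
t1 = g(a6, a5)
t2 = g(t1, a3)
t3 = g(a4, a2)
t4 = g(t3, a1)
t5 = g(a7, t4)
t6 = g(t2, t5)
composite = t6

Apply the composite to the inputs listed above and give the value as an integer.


3600

g(a6, a5) = -20
g(g(a6, a5), a3) = -40
g(a4, a2) = 3
g(g(a4, a2), a1) = 15
g(a7, g(g(a4, a2), a1)) = -90
g(g(g(a6, a5), a3), g(a7, g(g(a4, a2), a1))) = 3600


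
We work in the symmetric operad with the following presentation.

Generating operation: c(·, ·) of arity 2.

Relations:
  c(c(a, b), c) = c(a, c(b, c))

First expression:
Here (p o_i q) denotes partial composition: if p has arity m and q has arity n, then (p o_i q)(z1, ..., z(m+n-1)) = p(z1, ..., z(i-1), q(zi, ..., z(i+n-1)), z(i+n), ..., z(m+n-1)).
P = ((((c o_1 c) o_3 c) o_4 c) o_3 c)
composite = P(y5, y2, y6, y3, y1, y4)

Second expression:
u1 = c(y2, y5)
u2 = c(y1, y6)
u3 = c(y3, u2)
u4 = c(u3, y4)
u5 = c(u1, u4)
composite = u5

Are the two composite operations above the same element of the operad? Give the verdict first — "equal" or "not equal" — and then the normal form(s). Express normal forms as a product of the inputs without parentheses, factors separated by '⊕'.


not equal; first: y5 ⊕ y2 ⊕ y6 ⊕ y3 ⊕ y1 ⊕ y4; second: y2 ⊕ y5 ⊕ y3 ⊕ y1 ⊕ y6 ⊕ y4

The first composite normalizes to y5 ⊕ y2 ⊕ y6 ⊕ y3 ⊕ y1 ⊕ y4
The second composite normalizes to y2 ⊕ y5 ⊕ y3 ⊕ y1 ⊕ y6 ⊕ y4
Distinct normal forms: not equal.


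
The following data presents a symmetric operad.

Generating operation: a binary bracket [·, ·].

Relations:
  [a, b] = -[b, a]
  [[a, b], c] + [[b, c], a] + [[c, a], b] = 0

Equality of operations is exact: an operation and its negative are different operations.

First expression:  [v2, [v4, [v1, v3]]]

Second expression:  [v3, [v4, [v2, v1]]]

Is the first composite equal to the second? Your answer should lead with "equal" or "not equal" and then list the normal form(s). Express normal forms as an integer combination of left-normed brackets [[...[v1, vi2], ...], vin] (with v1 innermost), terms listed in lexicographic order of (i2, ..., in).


not equal; the first gives [[[v1, v3], v4], v2] and the second -[[[v1, v2], v4], v3]


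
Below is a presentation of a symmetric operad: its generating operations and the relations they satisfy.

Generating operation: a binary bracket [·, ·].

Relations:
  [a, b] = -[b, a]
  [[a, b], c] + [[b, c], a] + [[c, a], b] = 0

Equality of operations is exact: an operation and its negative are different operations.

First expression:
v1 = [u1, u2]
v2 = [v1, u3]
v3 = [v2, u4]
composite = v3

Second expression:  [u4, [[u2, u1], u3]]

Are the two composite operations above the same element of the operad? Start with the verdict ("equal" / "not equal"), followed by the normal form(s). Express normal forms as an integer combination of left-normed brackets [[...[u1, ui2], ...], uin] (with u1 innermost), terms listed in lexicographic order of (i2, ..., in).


equal — both sides give [[[u1, u2], u3], u4]

The first expression, normalized: [[[u1, u2], u3], u4]
The second expression, normalized: [[[u1, u2], u3], u4]
The normal forms match — equal.


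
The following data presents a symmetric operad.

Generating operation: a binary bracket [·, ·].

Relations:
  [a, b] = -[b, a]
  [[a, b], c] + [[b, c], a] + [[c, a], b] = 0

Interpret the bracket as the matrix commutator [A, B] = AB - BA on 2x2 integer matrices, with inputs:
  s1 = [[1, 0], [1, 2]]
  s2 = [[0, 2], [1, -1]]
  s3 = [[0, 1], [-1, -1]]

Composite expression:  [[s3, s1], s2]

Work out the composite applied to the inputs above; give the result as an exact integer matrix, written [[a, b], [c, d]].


[[1, 3], [-2, -1]]

[s3, s1] = [[1, 1], [0, -1]]
[[s3, s1], s2] = [[1, 3], [-2, -1]]


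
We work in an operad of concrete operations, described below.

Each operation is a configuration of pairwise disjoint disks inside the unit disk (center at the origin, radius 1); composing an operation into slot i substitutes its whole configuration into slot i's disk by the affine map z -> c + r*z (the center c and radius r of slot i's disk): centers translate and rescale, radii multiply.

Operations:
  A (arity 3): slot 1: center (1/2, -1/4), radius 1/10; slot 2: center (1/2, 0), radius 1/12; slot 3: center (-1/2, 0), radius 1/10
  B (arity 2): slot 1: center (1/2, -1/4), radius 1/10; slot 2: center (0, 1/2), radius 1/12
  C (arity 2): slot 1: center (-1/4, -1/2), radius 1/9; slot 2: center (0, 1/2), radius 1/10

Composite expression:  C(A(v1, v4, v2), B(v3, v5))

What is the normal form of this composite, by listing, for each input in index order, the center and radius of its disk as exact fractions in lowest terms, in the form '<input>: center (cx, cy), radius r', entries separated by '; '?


v1: center (-7/36, -19/36), radius 1/90; v2: center (-11/36, -1/2), radius 1/90; v3: center (1/20, 19/40), radius 1/100; v4: center (-7/36, -1/2), radius 1/108; v5: center (0, 11/20), radius 1/120

Each v-disk chains the slot maps above it in C; radii multiply.
v1: after 2 affine steps, its disk has center (-7/36, -19/36), radius 1/90
v4: after 2 affine steps, its disk has center (-7/36, -1/2), radius 1/108
v2: after 2 affine steps, its disk has center (-11/36, -1/2), radius 1/90
v3: after 2 affine steps, its disk has center (1/20, 19/40), radius 1/100
v5: after 2 affine steps, its disk has center (0, 11/20), radius 1/120


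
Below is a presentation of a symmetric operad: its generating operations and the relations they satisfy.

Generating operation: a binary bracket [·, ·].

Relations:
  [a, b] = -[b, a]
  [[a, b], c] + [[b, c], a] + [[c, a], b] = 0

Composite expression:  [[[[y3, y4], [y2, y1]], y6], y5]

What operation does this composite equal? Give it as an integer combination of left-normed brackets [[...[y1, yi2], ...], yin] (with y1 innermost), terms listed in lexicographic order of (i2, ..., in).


[[[[[y1, y2], y3], y4], y6], y5] - [[[[[y1, y2], y4], y3], y6], y5]

Skip Jacobi rewriting: expand, keep y1-initial words, read off terms.
Composite bracket: [[[[y3, y4], [y2, y1]], y6], y5]
Applying ab - ba throughout gives 32 signed words (2^5 = 32).
The y1-initial words carry the normal form:
  y1y2y3y4y6y5 appears with sign +1, giving the term +[[[[[y1, y2], y3], y4], y6], y5]
  y1y2y4y3y6y5 appears with sign -1, giving the term -[[[[[y1, y2], y4], y3], y6], y5]


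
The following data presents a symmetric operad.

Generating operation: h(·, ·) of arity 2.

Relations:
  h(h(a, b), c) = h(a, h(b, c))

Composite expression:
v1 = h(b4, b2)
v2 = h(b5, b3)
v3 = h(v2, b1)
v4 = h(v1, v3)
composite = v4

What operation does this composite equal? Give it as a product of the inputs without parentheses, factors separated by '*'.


b4 * b2 * b5 * b3 * b1


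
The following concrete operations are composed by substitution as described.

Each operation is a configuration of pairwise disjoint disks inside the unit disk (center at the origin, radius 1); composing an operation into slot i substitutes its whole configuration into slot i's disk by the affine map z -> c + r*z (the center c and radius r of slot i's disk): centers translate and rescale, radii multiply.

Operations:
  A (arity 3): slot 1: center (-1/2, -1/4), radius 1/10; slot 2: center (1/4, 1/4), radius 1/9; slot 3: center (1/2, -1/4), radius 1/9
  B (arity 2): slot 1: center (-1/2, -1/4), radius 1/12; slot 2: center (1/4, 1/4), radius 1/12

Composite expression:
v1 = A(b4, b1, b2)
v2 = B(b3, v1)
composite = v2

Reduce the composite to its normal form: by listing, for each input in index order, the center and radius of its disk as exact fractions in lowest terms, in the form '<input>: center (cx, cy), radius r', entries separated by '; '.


b1: center (13/48, 13/48), radius 1/108; b2: center (7/24, 11/48), radius 1/108; b3: center (-1/2, -1/4), radius 1/12; b4: center (5/24, 11/48), radius 1/120


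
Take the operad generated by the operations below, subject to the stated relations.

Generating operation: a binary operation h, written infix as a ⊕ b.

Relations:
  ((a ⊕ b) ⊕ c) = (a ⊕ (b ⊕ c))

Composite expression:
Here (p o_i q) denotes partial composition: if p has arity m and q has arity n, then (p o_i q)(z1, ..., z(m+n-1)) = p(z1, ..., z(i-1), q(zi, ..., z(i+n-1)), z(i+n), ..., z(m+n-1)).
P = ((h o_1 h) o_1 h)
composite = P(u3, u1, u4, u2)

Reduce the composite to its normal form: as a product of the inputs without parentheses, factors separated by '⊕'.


u3 ⊕ u1 ⊕ u4 ⊕ u2

The h-tree's shape is irrelevant; the u-reading-order decides.
(u3 ⊕ u1) collapses to u3 ⊕ u1
((u3 ⊕ u1) ⊕ u4) collapses to u3 ⊕ u1 ⊕ u4
(((u3 ⊕ u1) ⊕ u4) ⊕ u2) collapses to u3 ⊕ u1 ⊕ u4 ⊕ u2


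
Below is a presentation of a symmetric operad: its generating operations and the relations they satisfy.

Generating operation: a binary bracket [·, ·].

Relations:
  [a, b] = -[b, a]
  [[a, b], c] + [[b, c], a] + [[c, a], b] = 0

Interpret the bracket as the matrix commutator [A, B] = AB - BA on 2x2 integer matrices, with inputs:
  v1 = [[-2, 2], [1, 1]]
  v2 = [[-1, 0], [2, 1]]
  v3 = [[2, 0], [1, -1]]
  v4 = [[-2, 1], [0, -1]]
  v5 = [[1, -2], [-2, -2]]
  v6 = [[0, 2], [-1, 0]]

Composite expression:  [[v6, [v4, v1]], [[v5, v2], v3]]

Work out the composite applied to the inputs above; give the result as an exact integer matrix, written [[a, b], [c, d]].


[v4, v1] = [[1, 1], [1, -1]]
[v6, [v4, v1]] = [[3, -4], [-2, -3]]
[v5, v2] = [[-4, -4], [-2, 4]]
[[v5, v2], v3] = [[-4, 12], [2, 4]]
[[v6, [v4, v1]], [[v5, v2], v3]] = [[16, 40], [4, -16]]

[[16, 40], [4, -16]]


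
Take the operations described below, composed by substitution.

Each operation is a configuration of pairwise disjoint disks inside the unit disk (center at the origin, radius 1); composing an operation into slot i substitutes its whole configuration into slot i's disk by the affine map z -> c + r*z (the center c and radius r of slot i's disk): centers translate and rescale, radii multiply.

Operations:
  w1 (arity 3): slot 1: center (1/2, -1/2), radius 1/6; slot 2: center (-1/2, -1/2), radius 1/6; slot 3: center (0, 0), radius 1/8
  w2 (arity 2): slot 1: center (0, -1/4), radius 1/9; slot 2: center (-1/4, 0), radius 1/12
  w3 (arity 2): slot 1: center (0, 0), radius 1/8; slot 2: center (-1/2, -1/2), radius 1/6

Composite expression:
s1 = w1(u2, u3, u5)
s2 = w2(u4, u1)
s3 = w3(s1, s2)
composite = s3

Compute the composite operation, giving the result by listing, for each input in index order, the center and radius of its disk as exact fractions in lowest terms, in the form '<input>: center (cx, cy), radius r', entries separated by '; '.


u1: center (-13/24, -1/2), radius 1/72; u2: center (1/16, -1/16), radius 1/48; u3: center (-1/16, -1/16), radius 1/48; u4: center (-1/2, -13/24), radius 1/54; u5: center (0, 0), radius 1/64


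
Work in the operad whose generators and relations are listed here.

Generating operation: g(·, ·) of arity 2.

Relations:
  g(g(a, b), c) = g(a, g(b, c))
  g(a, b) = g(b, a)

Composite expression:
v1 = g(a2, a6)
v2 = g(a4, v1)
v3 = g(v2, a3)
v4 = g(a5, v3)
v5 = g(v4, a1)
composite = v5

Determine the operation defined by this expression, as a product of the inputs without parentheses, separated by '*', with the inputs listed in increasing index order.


a1 * a2 * a3 * a4 * a5 * a6


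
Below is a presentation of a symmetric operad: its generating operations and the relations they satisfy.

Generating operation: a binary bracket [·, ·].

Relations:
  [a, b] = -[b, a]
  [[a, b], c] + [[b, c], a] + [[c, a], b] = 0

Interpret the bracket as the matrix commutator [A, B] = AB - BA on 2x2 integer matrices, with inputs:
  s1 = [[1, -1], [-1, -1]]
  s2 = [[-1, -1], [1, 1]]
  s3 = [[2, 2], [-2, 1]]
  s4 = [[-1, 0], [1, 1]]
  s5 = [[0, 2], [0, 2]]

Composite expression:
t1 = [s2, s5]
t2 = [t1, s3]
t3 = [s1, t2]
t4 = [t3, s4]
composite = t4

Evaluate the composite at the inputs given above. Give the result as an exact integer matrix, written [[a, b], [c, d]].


[[28, 56], [8, -28]]

[s2, s5] = [[-2, -6], [-2, 2]]
[[s2, s5], s3] = [[16, -2], [-10, -16]]
[s1, [[s2, s5], s3]] = [[8, 28], [-12, -8]]
[[s1, [[s2, s5], s3]], s4] = [[28, 56], [8, -28]]


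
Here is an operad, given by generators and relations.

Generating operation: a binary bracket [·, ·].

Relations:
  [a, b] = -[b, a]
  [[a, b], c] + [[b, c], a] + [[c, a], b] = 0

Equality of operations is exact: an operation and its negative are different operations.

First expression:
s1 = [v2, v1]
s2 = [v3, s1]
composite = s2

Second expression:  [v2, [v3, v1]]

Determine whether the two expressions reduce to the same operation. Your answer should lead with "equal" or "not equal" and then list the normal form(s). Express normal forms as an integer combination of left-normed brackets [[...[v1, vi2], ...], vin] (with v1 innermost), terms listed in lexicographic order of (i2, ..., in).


not equal; first: [[v1, v2], v3]; second: [[v1, v3], v2]

In normal form, the first expression is [[v1, v2], v3]
In normal form, the second expression is [[v1, v3], v2]
The forms do not match — not equal.


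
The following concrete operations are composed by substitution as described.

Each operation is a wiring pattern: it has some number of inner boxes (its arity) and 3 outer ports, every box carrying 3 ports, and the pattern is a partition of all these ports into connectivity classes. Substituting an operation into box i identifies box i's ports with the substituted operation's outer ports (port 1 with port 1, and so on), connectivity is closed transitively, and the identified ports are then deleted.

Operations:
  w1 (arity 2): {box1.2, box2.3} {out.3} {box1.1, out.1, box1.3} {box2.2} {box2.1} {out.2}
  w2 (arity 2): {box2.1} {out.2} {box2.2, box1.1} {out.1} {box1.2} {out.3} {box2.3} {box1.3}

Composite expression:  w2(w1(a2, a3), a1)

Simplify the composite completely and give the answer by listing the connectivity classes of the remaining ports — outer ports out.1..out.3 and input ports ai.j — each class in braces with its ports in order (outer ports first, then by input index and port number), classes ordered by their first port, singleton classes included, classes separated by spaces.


{out.1} {out.2} {out.3} {a1.1} {a1.2, a2.1, a2.3} {a1.3} {a2.2, a3.3} {a3.1} {a3.2}

Two ports join when wires chain via w2-identified ports.
composing w1 on (a2, a3), with out.j its own outer ports: {out.1, a2.1, a2.3} {out.2} {out.3} {a2.2, a3.3} {a3.1} {a3.2}
composing w2 on (a2, a3, a1), with out.j its own outer ports: {out.1} {out.2} {out.3} {a1.1} {a1.2, a2.1, a2.3} {a1.3} {a2.2, a3.3} {a3.1} {a3.2}


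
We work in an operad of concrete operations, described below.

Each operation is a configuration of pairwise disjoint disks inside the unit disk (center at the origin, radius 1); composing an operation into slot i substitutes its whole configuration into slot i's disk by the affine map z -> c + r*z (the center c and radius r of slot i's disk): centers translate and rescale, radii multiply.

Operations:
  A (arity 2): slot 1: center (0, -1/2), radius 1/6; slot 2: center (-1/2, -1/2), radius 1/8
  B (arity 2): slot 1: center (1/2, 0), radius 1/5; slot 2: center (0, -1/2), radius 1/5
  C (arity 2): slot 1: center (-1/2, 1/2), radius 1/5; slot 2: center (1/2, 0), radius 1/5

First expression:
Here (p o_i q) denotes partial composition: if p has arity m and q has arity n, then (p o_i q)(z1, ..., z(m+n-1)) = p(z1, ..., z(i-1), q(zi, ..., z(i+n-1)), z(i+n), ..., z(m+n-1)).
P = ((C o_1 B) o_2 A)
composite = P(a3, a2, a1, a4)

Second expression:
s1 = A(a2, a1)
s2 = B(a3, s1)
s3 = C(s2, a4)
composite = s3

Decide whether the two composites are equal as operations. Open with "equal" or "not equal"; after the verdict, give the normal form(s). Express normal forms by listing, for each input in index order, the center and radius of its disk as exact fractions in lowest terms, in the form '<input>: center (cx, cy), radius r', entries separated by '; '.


The first composite normalizes to a1: center (-13/25, 19/50), radius 1/200; a2: center (-1/2, 19/50), radius 1/150; a3: center (-2/5, 1/2), radius 1/25; a4: center (1/2, 0), radius 1/5
The second composite normalizes to a1: center (-13/25, 19/50), radius 1/200; a2: center (-1/2, 19/50), radius 1/150; a3: center (-2/5, 1/2), radius 1/25; a4: center (1/2, 0), radius 1/5
The forms coincide; equal.

equal; the common form is a1: center (-13/25, 19/50), radius 1/200; a2: center (-1/2, 19/50), radius 1/150; a3: center (-2/5, 1/2), radius 1/25; a4: center (1/2, 0), radius 1/5
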